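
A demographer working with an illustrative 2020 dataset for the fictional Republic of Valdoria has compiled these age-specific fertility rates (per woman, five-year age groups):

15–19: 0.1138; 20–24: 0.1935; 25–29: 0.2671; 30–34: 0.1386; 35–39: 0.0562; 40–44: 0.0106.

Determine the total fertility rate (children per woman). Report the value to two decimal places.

3.90

Sum of ASFRs = 0.1138 + 0.1935 + 0.2671 + 0.1386 + 0.0562 + 0.0106 = 0.7798
TFR = 5 × 0.7798 = 3.899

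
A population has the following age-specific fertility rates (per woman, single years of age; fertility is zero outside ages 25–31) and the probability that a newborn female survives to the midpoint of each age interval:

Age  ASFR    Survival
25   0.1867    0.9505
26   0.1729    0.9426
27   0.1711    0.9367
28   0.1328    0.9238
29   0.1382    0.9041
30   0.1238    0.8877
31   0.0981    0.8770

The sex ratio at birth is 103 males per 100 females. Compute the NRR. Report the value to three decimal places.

0.465

Proportion female at birth = 100 / (100 + 103) = 0.49261.
Each age group contributes 1 × ASFR × survival:
  25: 1 × 0.1867 × 0.9505 = 0.17746
  26: 1 × 0.1729 × 0.9426 = 0.16298
  27: 1 × 0.1711 × 0.9367 = 0.16027
  28: 1 × 0.1328 × 0.9238 = 0.12268
  29: 1 × 0.1382 × 0.9041 = 0.12495
  30: 1 × 0.1238 × 0.8877 = 0.10990
  31: 1 × 0.0981 × 0.8770 = 0.08603
Sum = 0.94427
NRR = 0.49261 × 0.94427 = 0.46516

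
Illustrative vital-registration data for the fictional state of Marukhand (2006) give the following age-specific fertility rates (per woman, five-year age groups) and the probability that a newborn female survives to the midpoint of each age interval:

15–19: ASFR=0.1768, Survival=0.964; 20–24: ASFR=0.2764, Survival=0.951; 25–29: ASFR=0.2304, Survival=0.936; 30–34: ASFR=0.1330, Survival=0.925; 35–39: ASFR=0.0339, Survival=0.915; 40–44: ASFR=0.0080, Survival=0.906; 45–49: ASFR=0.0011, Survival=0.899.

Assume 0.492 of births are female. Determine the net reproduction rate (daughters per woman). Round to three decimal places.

Proportion female at birth = 0.492.
Each age group contributes 5 × ASFR × survival:
  15–19: 5 × 0.1768 × 0.964 = 0.85218
  20–24: 5 × 0.2764 × 0.951 = 1.31428
  25–29: 5 × 0.2304 × 0.936 = 1.07827
  30–34: 5 × 0.1330 × 0.925 = 0.61513
  35–39: 5 × 0.0339 × 0.915 = 0.15509
  40–44: 5 × 0.0080 × 0.906 = 0.03624
  45–49: 5 × 0.0011 × 0.899 = 0.00494
Sum = 4.05613
NRR = 0.492 × 4.05613 = 1.99562

1.996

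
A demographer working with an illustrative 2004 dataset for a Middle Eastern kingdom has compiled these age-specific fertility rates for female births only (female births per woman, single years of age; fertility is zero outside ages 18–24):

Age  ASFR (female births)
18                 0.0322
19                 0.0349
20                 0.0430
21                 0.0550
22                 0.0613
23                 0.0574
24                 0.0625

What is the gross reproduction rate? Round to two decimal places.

Sum of female ASFRs = 0.0322 + 0.0349 + 0.0430 + 0.0550 + 0.0613 + 0.0574 + 0.0625 = 0.3463
GRR = 0.3463

0.35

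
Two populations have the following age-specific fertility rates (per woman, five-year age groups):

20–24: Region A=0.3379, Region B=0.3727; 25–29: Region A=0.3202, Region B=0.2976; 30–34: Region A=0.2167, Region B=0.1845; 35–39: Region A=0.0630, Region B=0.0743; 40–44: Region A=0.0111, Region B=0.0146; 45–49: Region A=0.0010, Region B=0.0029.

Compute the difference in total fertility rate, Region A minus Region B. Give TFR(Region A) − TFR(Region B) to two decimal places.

0.02

Region A:
  Sum of ASFRs = 0.3379 + 0.3202 + 0.2167 + 0.0630 + 0.0111 + 0.0010 = 0.9499
  TFR = 5 × 0.9499 = 4.7495
Region B:
  Sum of ASFRs = 0.3727 + 0.2976 + 0.1845 + 0.0743 + 0.0146 + 0.0029 = 0.9466
  TFR = 5 × 0.9466 = 4.733
Difference = 4.7495 − 4.733 = 0.0165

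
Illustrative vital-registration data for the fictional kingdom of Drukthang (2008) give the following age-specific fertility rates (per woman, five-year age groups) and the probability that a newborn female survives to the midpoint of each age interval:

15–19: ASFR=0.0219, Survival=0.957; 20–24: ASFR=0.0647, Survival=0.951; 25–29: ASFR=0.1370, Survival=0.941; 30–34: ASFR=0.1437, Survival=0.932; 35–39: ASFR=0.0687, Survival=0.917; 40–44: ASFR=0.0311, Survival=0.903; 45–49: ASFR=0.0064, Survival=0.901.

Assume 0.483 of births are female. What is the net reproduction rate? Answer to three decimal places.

1.068

Proportion female at birth = 0.483.
Survival-weighted fertility by age (5·fₓ·Sₓ):
  15–19: 5 × 0.0219 × 0.957 = 0.10479
  20–24: 5 × 0.0647 × 0.951 = 0.30765
  25–29: 5 × 0.1370 × 0.941 = 0.64459
  30–34: 5 × 0.1437 × 0.932 = 0.66964
  35–39: 5 × 0.0687 × 0.917 = 0.31499
  40–44: 5 × 0.0311 × 0.903 = 0.14042
  45–49: 5 × 0.0064 × 0.901 = 0.02883
Sum = 2.21091
NRR = 0.483 × 2.21091 = 1.06787
NRR > 1, so each generation more than replaces itself.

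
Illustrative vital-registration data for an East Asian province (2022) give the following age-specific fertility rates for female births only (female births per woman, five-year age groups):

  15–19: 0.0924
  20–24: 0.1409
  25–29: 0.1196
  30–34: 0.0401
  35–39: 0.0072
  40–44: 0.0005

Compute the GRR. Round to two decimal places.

2.00

Sum of female ASFRs = 0.0924 + 0.1409 + 0.1196 + 0.0401 + 0.0072 + 0.0005 = 0.4007
GRR = 5 × 0.4007 = 2.0035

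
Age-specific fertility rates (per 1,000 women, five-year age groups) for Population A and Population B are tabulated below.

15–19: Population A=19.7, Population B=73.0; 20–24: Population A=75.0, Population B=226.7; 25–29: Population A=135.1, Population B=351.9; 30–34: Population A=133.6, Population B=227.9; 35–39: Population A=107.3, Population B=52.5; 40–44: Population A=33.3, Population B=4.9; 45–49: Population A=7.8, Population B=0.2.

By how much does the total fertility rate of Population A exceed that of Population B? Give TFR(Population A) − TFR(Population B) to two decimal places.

-2.13

Population A:
  Sum of ASFRs = 19.7 + 75.0 + 135.1 + 133.6 + 107.3 + 33.3 + 7.8 = 511.8
  TFR = 5 × 511.8 / 1000 = 2.559
Population B:
  Sum of ASFRs = 73.0 + 226.7 + 351.9 + 227.9 + 52.5 + 4.9 + 0.2 = 937.1
  TFR = 5 × 937.1 / 1000 = 4.6855
Difference = 2.559 − 4.6855 = -2.1265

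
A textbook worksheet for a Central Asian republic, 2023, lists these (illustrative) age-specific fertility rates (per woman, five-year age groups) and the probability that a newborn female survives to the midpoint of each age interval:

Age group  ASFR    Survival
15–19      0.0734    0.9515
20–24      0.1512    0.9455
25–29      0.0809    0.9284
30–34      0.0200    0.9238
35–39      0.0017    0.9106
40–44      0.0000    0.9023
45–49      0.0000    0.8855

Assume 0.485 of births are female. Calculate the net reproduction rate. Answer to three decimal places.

Proportion female at birth = 0.485.
Each age group contributes 5 × ASFR × survival:
  15–19: 5 × 0.0734 × 0.9515 = 0.34920
  20–24: 5 × 0.1512 × 0.9455 = 0.71480
  25–29: 5 × 0.0809 × 0.9284 = 0.37554
  30–34: 5 × 0.0200 × 0.9238 = 0.09238
  35–39: 5 × 0.0017 × 0.9106 = 0.00774
  40–44: 5 × 0.0000 × 0.9023 = 0.00000
  45–49: 5 × 0.0000 × 0.8855 = 0.00000
Sum = 1.53966
NRR = 0.485 × 1.53966 = 0.74674
An NRR under 1 implies long-run decline under these rates.

0.747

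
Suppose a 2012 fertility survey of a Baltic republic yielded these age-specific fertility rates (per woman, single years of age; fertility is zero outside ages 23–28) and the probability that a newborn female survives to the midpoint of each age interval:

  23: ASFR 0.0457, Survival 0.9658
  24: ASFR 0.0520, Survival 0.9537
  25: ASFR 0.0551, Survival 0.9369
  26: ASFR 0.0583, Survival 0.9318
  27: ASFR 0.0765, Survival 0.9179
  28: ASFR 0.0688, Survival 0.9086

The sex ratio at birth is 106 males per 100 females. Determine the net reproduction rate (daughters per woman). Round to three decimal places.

Proportion female at birth = 100 / (100 + 106) = 0.48544.
Per-age-group product (1 × ASFR × survival probability):
  23: 1 × 0.0457 × 0.9658 = 0.04414
  24: 1 × 0.0520 × 0.9537 = 0.04959
  25: 1 × 0.0551 × 0.9369 = 0.05162
  26: 1 × 0.0583 × 0.9318 = 0.05432
  27: 1 × 0.0765 × 0.9179 = 0.07022
  28: 1 × 0.0688 × 0.9086 = 0.06251
Sum = 0.33240
NRR = 0.48544 × 0.33240 = 0.16136

0.161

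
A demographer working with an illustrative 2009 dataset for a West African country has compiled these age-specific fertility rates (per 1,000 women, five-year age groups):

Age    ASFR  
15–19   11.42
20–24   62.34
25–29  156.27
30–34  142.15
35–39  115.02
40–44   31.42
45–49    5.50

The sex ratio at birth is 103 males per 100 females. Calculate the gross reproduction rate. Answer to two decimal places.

Proportion female at birth = 100 / (100 + 103) = 0.49261.
Sum of ASFRs = 11.42 + 62.34 + 156.27 + 142.15 + 115.02 + 31.42 + 5.50 = 524.12
TFR = 5 × 524.12 / 1000 = 2.6206
GRR = 0.49261 × 2.6206 = 1.29093

1.29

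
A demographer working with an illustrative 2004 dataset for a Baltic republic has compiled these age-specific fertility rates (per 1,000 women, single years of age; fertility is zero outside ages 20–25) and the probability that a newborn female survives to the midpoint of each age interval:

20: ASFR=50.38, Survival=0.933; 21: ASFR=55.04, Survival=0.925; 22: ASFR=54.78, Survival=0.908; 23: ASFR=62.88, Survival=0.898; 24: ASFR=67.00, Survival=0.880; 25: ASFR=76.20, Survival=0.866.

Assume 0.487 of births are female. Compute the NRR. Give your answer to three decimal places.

Proportion female at birth = 0.487.
Per-age-group product (1 × ASFR × survival probability):
  20: 1 × 50.38/1000 × 0.933 = 0.04700
  21: 1 × 55.04/1000 × 0.925 = 0.05091
  22: 1 × 54.78/1000 × 0.908 = 0.04974
  23: 1 × 62.88/1000 × 0.898 = 0.05647
  24: 1 × 67.00/1000 × 0.880 = 0.05896
  25: 1 × 76.20/1000 × 0.866 = 0.06599
Sum = 0.32907
NRR = 0.487 × 0.32907 = 0.16026
NRR < 1, so the cohort does not fully replace itself.

0.160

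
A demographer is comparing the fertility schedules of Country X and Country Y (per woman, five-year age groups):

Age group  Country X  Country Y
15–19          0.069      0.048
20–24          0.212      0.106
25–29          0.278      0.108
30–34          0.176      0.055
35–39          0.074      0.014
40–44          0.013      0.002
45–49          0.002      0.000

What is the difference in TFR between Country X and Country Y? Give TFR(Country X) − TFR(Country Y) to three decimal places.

Country X:
  Sum of ASFRs = 0.069 + 0.212 + 0.278 + 0.176 + 0.074 + 0.013 + 0.002 = 0.824
  TFR = 5 × 0.824 = 4.12
Country Y:
  Sum of ASFRs = 0.048 + 0.106 + 0.108 + 0.055 + 0.014 + 0.002 + 0.000 = 0.333
  TFR = 5 × 0.333 = 1.665
Difference = 4.12 − 1.665 = 2.455

2.455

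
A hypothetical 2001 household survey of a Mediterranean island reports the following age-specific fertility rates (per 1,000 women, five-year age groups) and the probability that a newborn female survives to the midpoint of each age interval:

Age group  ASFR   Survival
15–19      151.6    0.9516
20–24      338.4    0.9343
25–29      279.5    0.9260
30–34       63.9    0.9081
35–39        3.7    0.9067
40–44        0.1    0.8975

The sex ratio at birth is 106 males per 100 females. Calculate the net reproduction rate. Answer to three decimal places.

1.895

Proportion female at birth = 100 / (100 + 106) = 0.48544.
Weighting each age-specific rate by interval width and survival:
  15–19: 5 × 151.6/1000 × 0.9516 = 0.72131
  20–24: 5 × 338.4/1000 × 0.9343 = 1.58084
  25–29: 5 × 279.5/1000 × 0.9260 = 1.29409
  30–34: 5 × 63.9/1000 × 0.9081 = 0.29014
  35–39: 5 × 3.7/1000 × 0.9067 = 0.01677
  40–44: 5 × 0.1/1000 × 0.8975 = 0.00045
Sum = 3.90360
NRR = 0.48544 × 3.90360 = 1.89496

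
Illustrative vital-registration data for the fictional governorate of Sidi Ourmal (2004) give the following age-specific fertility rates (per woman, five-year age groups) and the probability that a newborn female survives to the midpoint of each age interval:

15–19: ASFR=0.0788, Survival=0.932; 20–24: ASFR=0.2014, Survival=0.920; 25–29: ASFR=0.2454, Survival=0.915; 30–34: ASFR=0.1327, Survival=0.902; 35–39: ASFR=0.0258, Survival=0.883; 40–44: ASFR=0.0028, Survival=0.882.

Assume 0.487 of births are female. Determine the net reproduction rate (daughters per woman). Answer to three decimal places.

Proportion female at birth = 0.487.
Each age group contributes 5 × ASFR × survival:
  15–19: 5 × 0.0788 × 0.932 = 0.36721
  20–24: 5 × 0.2014 × 0.920 = 0.92644
  25–29: 5 × 0.2454 × 0.915 = 1.12271
  30–34: 5 × 0.1327 × 0.902 = 0.59848
  35–39: 5 × 0.0258 × 0.883 = 0.11391
  40–44: 5 × 0.0028 × 0.882 = 0.01235
Sum = 3.14110
NRR = 0.487 × 3.14110 = 1.52972

1.530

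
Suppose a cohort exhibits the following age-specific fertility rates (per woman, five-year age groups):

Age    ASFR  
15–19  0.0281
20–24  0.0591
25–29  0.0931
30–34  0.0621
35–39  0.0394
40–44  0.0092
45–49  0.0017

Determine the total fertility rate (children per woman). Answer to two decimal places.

1.46

Sum of ASFRs = 0.0281 + 0.0591 + 0.0931 + 0.0621 + 0.0394 + 0.0092 + 0.0017 = 0.2927
TFR = 5 × 0.2927 = 1.4635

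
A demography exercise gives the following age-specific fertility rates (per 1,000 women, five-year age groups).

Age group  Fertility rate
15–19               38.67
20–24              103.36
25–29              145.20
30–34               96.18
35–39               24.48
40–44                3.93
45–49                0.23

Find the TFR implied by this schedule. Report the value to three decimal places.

2.060

Sum of ASFRs = 38.67 + 103.36 + 145.20 + 96.18 + 24.48 + 3.93 + 0.23 = 412.05
TFR = 5 × 412.05 / 1000 = 2.06025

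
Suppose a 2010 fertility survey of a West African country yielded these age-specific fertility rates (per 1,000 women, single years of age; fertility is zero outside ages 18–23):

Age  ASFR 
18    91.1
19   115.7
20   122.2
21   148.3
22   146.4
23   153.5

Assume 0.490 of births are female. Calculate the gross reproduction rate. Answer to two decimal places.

0.38

Proportion female at birth = 0.490.
Sum of ASFRs = 91.1 + 115.7 + 122.2 + 148.3 + 146.4 + 153.5 = 777.2
TFR = 777.2 / 1000 = 0.7772
GRR = 0.490 × 0.7772 = 0.38083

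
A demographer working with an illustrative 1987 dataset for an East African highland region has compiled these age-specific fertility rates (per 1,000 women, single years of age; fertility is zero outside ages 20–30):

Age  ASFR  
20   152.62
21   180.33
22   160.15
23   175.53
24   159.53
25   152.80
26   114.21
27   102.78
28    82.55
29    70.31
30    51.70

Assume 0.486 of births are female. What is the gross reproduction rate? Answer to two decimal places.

Proportion female at birth = 0.486.
Sum of ASFRs = 152.62 + 180.33 + 160.15 + 175.53 + 159.53 + 152.80 + 114.21 + 102.78 + 82.55 + 70.31 + 51.70 = 1402.51
TFR = 1402.51 / 1000 = 1.40251
GRR = 0.486 × 1.40251 = 0.68162

0.68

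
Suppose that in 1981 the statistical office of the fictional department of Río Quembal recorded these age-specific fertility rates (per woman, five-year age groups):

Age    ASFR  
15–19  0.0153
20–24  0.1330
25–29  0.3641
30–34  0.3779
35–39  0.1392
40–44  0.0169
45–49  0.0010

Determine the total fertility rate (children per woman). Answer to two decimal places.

5.24

Sum of ASFRs = 0.0153 + 0.1330 + 0.3641 + 0.3779 + 0.1392 + 0.0169 + 0.0010 = 1.0474
TFR = 5 × 1.0474 = 5.237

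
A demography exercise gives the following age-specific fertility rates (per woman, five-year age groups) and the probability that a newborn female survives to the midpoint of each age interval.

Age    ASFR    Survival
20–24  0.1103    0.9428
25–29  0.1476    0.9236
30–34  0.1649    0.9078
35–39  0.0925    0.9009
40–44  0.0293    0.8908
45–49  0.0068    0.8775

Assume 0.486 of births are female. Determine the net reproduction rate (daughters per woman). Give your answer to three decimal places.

1.228

Proportion female at birth = 0.486.
Survival-weighted fertility by age (5·fₓ·Sₓ):
  20–24: 5 × 0.1103 × 0.9428 = 0.51995
  25–29: 5 × 0.1476 × 0.9236 = 0.68162
  30–34: 5 × 0.1649 × 0.9078 = 0.74848
  35–39: 5 × 0.0925 × 0.9009 = 0.41667
  40–44: 5 × 0.0293 × 0.8908 = 0.13050
  45–49: 5 × 0.0068 × 0.8775 = 0.02984
Sum = 2.52706
NRR = 0.486 × 2.52706 = 1.22815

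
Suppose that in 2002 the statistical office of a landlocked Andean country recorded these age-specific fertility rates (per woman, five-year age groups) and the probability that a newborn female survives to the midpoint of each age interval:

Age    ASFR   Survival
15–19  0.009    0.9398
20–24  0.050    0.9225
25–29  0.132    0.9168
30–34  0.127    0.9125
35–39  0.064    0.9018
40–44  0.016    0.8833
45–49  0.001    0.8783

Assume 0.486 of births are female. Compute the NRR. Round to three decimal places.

0.885

Proportion female at birth = 0.486.
Per-age-group product (5 × ASFR × survival probability):
  15–19: 5 × 0.009 × 0.9398 = 0.04229
  20–24: 5 × 0.050 × 0.9225 = 0.23063
  25–29: 5 × 0.132 × 0.9168 = 0.60509
  30–34: 5 × 0.127 × 0.9125 = 0.57944
  35–39: 5 × 0.064 × 0.9018 = 0.28858
  40–44: 5 × 0.016 × 0.8833 = 0.07066
  45–49: 5 × 0.001 × 0.8783 = 0.00439
Sum = 1.82108
NRR = 0.486 × 1.82108 = 0.88504
With NRR below 1 the population is below replacement fertility.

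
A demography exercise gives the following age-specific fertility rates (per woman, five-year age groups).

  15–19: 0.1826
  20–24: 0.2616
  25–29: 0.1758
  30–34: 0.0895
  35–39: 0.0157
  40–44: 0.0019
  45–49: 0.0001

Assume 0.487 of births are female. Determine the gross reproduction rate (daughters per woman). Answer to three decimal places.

1.771

Proportion female at birth = 0.487.
Sum of ASFRs = 0.1826 + 0.2616 + 0.1758 + 0.0895 + 0.0157 + 0.0019 + 0.0001 = 0.7272
TFR = 5 × 0.7272 = 3.636
GRR = 0.487 × 3.636 = 1.77073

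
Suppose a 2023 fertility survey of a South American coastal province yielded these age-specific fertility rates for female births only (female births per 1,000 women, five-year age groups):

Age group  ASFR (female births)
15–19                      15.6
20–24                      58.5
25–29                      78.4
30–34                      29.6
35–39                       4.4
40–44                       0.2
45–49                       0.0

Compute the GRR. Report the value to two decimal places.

0.93

Sum of female ASFRs = 15.6 + 58.5 + 78.4 + 29.6 + 4.4 + 0.2 + 0.0 = 186.7
GRR = 5 × 186.7 / 1000 = 0.9335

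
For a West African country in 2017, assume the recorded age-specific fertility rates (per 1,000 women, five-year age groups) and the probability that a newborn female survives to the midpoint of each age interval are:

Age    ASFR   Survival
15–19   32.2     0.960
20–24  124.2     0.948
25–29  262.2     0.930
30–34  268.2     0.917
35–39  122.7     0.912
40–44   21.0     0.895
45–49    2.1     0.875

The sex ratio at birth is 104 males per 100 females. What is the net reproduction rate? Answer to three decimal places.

1.890

Proportion female at birth = 100 / (100 + 104) = 0.49020.
Each age group contributes 5 × ASFR × survival:
  15–19: 5 × 32.2/1000 × 0.960 = 0.15456
  20–24: 5 × 124.2/1000 × 0.948 = 0.58871
  25–29: 5 × 262.2/1000 × 0.930 = 1.21923
  30–34: 5 × 268.2/1000 × 0.917 = 1.22970
  35–39: 5 × 122.7/1000 × 0.912 = 0.55951
  40–44: 5 × 21.0/1000 × 0.895 = 0.09398
  45–49: 5 × 2.1/1000 × 0.875 = 0.00919
Sum = 3.85488
NRR = 0.49020 × 3.85488 = 1.88966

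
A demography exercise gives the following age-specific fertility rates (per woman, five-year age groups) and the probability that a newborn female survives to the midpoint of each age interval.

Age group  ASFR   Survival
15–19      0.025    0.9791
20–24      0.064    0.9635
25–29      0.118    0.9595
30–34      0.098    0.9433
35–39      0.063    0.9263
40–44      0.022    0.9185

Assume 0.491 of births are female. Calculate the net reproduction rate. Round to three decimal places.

0.909

Proportion female at birth = 0.491.
Weighting each age-specific rate by interval width and survival:
  15–19: 5 × 0.025 × 0.9791 = 0.12239
  20–24: 5 × 0.064 × 0.9635 = 0.30832
  25–29: 5 × 0.118 × 0.9595 = 0.56611
  30–34: 5 × 0.098 × 0.9433 = 0.46222
  35–39: 5 × 0.063 × 0.9263 = 0.29178
  40–44: 5 × 0.022 × 0.9185 = 0.10104
Sum = 1.85186
NRR = 0.491 × 1.85186 = 0.90926
With NRR below 1 the population is below replacement fertility.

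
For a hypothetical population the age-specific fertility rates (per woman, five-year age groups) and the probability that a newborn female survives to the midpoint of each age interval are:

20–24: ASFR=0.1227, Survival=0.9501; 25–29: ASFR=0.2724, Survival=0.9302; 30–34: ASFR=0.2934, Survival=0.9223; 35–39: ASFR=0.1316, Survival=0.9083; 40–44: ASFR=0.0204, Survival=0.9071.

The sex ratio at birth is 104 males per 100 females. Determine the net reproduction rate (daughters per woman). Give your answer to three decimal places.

1.908

Proportion female at birth = 100 / (100 + 104) = 0.49020.
Weighting each age-specific rate by interval width and survival:
  20–24: 5 × 0.1227 × 0.9501 = 0.58289
  25–29: 5 × 0.2724 × 0.9302 = 1.26693
  30–34: 5 × 0.2934 × 0.9223 = 1.35301
  35–39: 5 × 0.1316 × 0.9083 = 0.59766
  40–44: 5 × 0.0204 × 0.9071 = 0.09252
Sum = 3.89301
NRR = 0.49020 × 3.89301 = 1.90835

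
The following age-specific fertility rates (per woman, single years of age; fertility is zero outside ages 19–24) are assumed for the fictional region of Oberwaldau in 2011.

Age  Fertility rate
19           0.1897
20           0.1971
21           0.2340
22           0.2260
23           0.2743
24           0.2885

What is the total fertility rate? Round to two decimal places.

Sum of ASFRs = 0.1897 + 0.1971 + 0.2340 + 0.2260 + 0.2743 + 0.2885 = 1.4096
TFR = 1.4096

1.41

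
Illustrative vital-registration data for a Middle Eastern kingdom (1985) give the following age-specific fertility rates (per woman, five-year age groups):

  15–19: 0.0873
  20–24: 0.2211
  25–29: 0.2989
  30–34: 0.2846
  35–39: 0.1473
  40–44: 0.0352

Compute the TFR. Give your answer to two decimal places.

Sum of ASFRs = 0.0873 + 0.2211 + 0.2989 + 0.2846 + 0.1473 + 0.0352 = 1.0744
TFR = 5 × 1.0744 = 5.372

5.37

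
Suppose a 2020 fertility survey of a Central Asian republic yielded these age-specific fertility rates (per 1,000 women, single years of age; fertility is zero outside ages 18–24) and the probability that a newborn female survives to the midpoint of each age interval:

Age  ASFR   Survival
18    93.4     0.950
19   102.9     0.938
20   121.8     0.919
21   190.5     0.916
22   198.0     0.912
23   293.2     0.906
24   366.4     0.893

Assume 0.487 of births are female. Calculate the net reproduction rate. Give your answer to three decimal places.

0.606

Proportion female at birth = 0.487.
Survival-weighted fertility by age (1·fₓ·Sₓ):
  18: 1 × 93.4/1000 × 0.950 = 0.08873
  19: 1 × 102.9/1000 × 0.938 = 0.09652
  20: 1 × 121.8/1000 × 0.919 = 0.11193
  21: 1 × 190.5/1000 × 0.916 = 0.17450
  22: 1 × 198.0/1000 × 0.912 = 0.18058
  23: 1 × 293.2/1000 × 0.906 = 0.26564
  24: 1 × 366.4/1000 × 0.893 = 0.32720
Sum = 1.24510
NRR = 0.487 × 1.24510 = 0.60636
An NRR under 1 implies long-run decline under these rates.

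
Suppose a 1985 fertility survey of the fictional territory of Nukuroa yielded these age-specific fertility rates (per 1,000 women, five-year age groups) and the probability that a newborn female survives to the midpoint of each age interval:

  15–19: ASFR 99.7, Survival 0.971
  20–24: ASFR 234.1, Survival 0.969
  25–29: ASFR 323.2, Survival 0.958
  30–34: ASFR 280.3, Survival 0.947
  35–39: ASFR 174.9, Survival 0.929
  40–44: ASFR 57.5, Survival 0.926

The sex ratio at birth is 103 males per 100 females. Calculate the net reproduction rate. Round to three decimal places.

2.745

Proportion female at birth = 100 / (100 + 103) = 0.49261.
Each age group contributes 5 × ASFR × survival:
  15–19: 5 × 99.7/1000 × 0.971 = 0.48404
  20–24: 5 × 234.1/1000 × 0.969 = 1.13421
  25–29: 5 × 323.2/1000 × 0.958 = 1.54813
  30–34: 5 × 280.3/1000 × 0.947 = 1.32722
  35–39: 5 × 174.9/1000 × 0.929 = 0.81241
  40–44: 5 × 57.5/1000 × 0.926 = 0.26623
Sum = 5.57224
NRR = 0.49261 × 5.57224 = 2.74494
An NRR exceeding 1 indicates intrinsic growth under these rates.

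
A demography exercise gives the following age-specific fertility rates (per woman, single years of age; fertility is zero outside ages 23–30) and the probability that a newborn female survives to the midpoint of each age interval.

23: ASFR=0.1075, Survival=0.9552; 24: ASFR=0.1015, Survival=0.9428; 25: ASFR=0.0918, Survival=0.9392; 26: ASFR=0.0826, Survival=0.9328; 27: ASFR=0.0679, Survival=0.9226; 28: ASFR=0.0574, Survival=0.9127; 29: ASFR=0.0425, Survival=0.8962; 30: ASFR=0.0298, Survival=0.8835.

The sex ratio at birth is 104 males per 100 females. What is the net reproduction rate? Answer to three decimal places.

Proportion female at birth = 100 / (100 + 104) = 0.49020.
Survival-weighted fertility by age (1·fₓ·Sₓ):
  23: 1 × 0.1075 × 0.9552 = 0.10268
  24: 1 × 0.1015 × 0.9428 = 0.09569
  25: 1 × 0.0918 × 0.9392 = 0.08622
  26: 1 × 0.0826 × 0.9328 = 0.07705
  27: 1 × 0.0679 × 0.9226 = 0.06264
  28: 1 × 0.0574 × 0.9127 = 0.05239
  29: 1 × 0.0425 × 0.8962 = 0.03809
  30: 1 × 0.0298 × 0.8835 = 0.02633
Sum = 0.54109
NRR = 0.49020 × 0.54109 = 0.26524

0.265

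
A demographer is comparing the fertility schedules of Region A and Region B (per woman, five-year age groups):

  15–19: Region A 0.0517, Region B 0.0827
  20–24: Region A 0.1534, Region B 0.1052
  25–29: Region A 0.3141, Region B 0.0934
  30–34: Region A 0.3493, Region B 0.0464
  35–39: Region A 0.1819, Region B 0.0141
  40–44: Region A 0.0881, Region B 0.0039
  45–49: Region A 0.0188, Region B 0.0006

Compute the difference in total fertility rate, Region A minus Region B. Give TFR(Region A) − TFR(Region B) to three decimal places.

Region A:
  Sum of ASFRs = 0.0517 + 0.1534 + 0.3141 + 0.3493 + 0.1819 + 0.0881 + 0.0188 = 1.1573
  TFR = 5 × 1.1573 = 5.7865
Region B:
  Sum of ASFRs = 0.0827 + 0.1052 + 0.0934 + 0.0464 + 0.0141 + 0.0039 + 0.0006 = 0.3463
  TFR = 5 × 0.3463 = 1.7315
Difference = 5.7865 − 1.7315 = 4.055

4.055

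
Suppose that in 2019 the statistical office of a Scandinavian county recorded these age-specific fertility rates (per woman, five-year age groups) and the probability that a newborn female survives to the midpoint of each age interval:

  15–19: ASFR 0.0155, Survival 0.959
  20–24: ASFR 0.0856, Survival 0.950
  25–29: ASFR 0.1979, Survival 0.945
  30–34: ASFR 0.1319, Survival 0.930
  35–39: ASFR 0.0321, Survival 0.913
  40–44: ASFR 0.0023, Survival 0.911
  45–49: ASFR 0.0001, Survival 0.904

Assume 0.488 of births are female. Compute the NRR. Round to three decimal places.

Proportion female at birth = 0.488.
Survival-weighted fertility by age (5·fₓ·Sₓ):
  15–19: 5 × 0.0155 × 0.959 = 0.07432
  20–24: 5 × 0.0856 × 0.950 = 0.40660
  25–29: 5 × 0.1979 × 0.945 = 0.93508
  30–34: 5 × 0.1319 × 0.930 = 0.61334
  35–39: 5 × 0.0321 × 0.913 = 0.14654
  40–44: 5 × 0.0023 × 0.911 = 0.01048
  45–49: 5 × 0.0001 × 0.904 = 0.00045
Sum = 2.18681
NRR = 0.488 × 2.18681 = 1.06716

1.067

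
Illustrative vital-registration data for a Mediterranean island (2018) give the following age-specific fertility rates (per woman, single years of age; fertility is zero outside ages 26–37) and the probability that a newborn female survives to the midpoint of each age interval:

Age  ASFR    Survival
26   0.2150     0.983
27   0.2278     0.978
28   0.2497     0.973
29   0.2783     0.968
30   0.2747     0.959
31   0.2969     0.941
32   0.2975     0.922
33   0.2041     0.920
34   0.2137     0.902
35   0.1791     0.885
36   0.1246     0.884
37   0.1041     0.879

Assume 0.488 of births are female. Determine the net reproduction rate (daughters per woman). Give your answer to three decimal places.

1.222

Proportion female at birth = 0.488.
Weighting each age-specific rate by interval width and survival:
  26: 1 × 0.2150 × 0.983 = 0.21135
  27: 1 × 0.2278 × 0.978 = 0.22279
  28: 1 × 0.2497 × 0.973 = 0.24296
  29: 1 × 0.2783 × 0.968 = 0.26939
  30: 1 × 0.2747 × 0.959 = 0.26344
  31: 1 × 0.2969 × 0.941 = 0.27938
  32: 1 × 0.2975 × 0.922 = 0.27430
  33: 1 × 0.2041 × 0.920 = 0.18777
  34: 1 × 0.2137 × 0.902 = 0.19276
  35: 1 × 0.1791 × 0.885 = 0.15850
  36: 1 × 0.1246 × 0.884 = 0.11015
  37: 1 × 0.1041 × 0.879 = 0.09150
Sum = 2.50429
NRR = 0.488 × 2.50429 = 1.22209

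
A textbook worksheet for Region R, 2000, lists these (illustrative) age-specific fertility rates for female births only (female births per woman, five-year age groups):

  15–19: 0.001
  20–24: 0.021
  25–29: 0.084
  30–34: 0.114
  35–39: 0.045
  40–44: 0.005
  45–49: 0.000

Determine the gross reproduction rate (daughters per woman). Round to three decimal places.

1.350

Sum of female ASFRs = 0.001 + 0.021 + 0.084 + 0.114 + 0.045 + 0.005 + 0.000 = 0.270
GRR = 5 × 0.270 = 1.35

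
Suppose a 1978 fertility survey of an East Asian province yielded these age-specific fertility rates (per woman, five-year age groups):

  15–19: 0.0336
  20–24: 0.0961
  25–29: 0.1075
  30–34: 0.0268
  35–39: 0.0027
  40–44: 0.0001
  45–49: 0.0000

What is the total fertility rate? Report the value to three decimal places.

1.334

Sum of ASFRs = 0.0336 + 0.0961 + 0.1075 + 0.0268 + 0.0027 + 0.0001 + 0.0000 = 0.2668
TFR = 5 × 0.2668 = 1.334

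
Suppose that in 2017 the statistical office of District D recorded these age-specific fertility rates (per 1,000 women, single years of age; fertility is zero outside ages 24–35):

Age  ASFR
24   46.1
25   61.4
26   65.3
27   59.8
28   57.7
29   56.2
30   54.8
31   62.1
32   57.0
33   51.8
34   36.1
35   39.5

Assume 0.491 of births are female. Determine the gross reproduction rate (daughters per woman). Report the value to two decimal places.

0.32

Proportion female at birth = 0.491.
Sum of ASFRs = 46.1 + 61.4 + 65.3 + 59.8 + 57.7 + 56.2 + 54.8 + 62.1 + 57.0 + 51.8 + 36.1 + 39.5 = 647.8
TFR = 647.8 / 1000 = 0.6478
GRR = 0.491 × 0.6478 = 0.31807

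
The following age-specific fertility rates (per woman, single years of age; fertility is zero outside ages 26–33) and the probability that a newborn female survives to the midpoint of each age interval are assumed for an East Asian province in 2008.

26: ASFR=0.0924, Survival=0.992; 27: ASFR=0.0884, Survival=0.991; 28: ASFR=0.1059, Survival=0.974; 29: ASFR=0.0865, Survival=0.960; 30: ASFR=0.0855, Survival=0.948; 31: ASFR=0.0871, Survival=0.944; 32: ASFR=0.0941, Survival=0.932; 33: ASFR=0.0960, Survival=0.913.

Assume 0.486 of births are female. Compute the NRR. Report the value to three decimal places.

0.342

Proportion female at birth = 0.486.
Per-age-group product (1 × ASFR × survival probability):
  26: 1 × 0.0924 × 0.992 = 0.09166
  27: 1 × 0.0884 × 0.991 = 0.08760
  28: 1 × 0.1059 × 0.974 = 0.10315
  29: 1 × 0.0865 × 0.960 = 0.08304
  30: 1 × 0.0855 × 0.948 = 0.08105
  31: 1 × 0.0871 × 0.944 = 0.08222
  32: 1 × 0.0941 × 0.932 = 0.08770
  33: 1 × 0.0960 × 0.913 = 0.08765
Sum = 0.70407
NRR = 0.486 × 0.70407 = 0.34218
With NRR below 1 the population is below replacement fertility.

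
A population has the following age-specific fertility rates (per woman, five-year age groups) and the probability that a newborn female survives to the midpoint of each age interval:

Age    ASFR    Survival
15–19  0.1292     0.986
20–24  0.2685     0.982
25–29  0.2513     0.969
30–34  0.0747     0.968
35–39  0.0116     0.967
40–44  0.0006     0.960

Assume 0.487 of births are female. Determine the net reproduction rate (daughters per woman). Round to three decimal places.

1.750

Proportion female at birth = 0.487.
Per-age-group product (5 × ASFR × survival probability):
  15–19: 5 × 0.1292 × 0.986 = 0.63696
  20–24: 5 × 0.2685 × 0.982 = 1.31834
  25–29: 5 × 0.2513 × 0.969 = 1.21755
  30–34: 5 × 0.0747 × 0.968 = 0.36155
  35–39: 5 × 0.0116 × 0.967 = 0.05609
  40–44: 5 × 0.0006 × 0.960 = 0.00288
Sum = 3.59337
NRR = 0.487 × 3.59337 = 1.74997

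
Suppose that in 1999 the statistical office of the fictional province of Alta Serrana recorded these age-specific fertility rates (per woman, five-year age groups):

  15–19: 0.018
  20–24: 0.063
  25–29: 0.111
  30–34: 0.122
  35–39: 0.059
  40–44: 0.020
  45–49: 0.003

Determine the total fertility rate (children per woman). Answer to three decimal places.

Sum of ASFRs = 0.018 + 0.063 + 0.111 + 0.122 + 0.059 + 0.020 + 0.003 = 0.396
TFR = 5 × 0.396 = 1.98

1.980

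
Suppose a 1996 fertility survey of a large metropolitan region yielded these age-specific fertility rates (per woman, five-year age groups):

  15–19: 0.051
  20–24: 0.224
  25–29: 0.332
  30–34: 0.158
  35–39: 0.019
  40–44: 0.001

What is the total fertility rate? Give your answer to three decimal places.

3.925

Sum of ASFRs = 0.051 + 0.224 + 0.332 + 0.158 + 0.019 + 0.001 = 0.785
TFR = 5 × 0.785 = 3.925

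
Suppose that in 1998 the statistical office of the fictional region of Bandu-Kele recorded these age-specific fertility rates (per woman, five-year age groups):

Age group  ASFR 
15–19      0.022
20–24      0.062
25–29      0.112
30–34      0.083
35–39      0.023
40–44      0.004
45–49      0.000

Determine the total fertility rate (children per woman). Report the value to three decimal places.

Sum of ASFRs = 0.022 + 0.062 + 0.112 + 0.083 + 0.023 + 0.004 + 0.000 = 0.306
TFR = 5 × 0.306 = 1.53

1.530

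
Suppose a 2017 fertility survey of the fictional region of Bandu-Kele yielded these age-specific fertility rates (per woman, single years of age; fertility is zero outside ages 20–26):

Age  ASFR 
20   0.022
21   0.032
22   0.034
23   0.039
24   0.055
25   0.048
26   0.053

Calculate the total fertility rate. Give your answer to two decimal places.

Sum of ASFRs = 0.022 + 0.032 + 0.034 + 0.039 + 0.055 + 0.048 + 0.053 = 0.283
TFR = 0.283

0.28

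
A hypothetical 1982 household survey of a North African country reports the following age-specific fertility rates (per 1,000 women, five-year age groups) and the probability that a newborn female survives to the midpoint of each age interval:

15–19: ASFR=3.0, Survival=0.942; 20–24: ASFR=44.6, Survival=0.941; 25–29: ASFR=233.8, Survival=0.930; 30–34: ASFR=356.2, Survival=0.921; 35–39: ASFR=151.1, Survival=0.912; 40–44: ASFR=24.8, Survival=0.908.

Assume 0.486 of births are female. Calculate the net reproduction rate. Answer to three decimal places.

Proportion female at birth = 0.486.
Each age group contributes 5 × ASFR × survival:
  15–19: 5 × 3.0/1000 × 0.942 = 0.01413
  20–24: 5 × 44.6/1000 × 0.941 = 0.20984
  25–29: 5 × 233.8/1000 × 0.930 = 1.08717
  30–34: 5 × 356.2/1000 × 0.921 = 1.64030
  35–39: 5 × 151.1/1000 × 0.912 = 0.68902
  40–44: 5 × 24.8/1000 × 0.908 = 0.11259
Sum = 3.75305
NRR = 0.486 × 3.75305 = 1.82398
NRR > 1, so each generation more than replaces itself.

1.824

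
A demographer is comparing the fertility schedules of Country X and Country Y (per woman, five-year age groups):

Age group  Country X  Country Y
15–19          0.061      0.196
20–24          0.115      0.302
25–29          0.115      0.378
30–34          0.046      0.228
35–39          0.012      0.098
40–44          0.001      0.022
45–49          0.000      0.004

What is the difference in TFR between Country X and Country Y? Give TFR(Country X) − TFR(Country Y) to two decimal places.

-4.39

Country X:
  Sum of ASFRs = 0.061 + 0.115 + 0.115 + 0.046 + 0.012 + 0.001 + 0.000 = 0.350
  TFR = 5 × 0.350 = 1.75
Country Y:
  Sum of ASFRs = 0.196 + 0.302 + 0.378 + 0.228 + 0.098 + 0.022 + 0.004 = 1.228
  TFR = 5 × 1.228 = 6.14
Difference = 1.75 − 6.14 = -4.39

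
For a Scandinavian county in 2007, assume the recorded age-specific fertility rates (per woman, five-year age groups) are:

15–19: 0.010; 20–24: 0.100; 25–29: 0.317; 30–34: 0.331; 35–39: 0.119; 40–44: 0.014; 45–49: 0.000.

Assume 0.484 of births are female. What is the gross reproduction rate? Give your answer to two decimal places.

2.16

Proportion female at birth = 0.484.
Sum of ASFRs = 0.010 + 0.100 + 0.317 + 0.331 + 0.119 + 0.014 + 0.000 = 0.891
TFR = 5 × 0.891 = 4.455
GRR = 0.484 × 4.455 = 2.15622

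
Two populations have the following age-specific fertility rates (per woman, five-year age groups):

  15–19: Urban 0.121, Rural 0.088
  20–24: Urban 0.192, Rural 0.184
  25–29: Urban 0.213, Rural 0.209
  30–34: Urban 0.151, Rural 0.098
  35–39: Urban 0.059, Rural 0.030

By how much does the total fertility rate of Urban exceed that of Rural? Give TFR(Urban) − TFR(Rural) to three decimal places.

Urban:
  Sum of ASFRs = 0.121 + 0.192 + 0.213 + 0.151 + 0.059 = 0.736
  TFR = 5 × 0.736 = 3.68
Rural:
  Sum of ASFRs = 0.088 + 0.184 + 0.209 + 0.098 + 0.030 = 0.609
  TFR = 5 × 0.609 = 3.045
Difference = 3.68 − 3.045 = 0.635

0.635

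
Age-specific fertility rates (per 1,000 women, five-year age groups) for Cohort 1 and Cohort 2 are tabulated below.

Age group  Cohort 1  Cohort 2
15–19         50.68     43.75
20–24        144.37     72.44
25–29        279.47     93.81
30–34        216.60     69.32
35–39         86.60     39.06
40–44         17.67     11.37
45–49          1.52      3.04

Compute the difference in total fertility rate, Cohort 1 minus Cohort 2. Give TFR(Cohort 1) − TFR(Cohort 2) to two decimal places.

2.32

Cohort 1:
  Sum of ASFRs = 50.68 + 144.37 + 279.47 + 216.60 + 86.60 + 17.67 + 1.52 = 796.91
  TFR = 5 × 796.91 / 1000 = 3.98455
Cohort 2:
  Sum of ASFRs = 43.75 + 72.44 + 93.81 + 69.32 + 39.06 + 11.37 + 3.04 = 332.79
  TFR = 5 × 332.79 / 1000 = 1.66395
Difference = 3.98455 − 1.66395 = 2.3206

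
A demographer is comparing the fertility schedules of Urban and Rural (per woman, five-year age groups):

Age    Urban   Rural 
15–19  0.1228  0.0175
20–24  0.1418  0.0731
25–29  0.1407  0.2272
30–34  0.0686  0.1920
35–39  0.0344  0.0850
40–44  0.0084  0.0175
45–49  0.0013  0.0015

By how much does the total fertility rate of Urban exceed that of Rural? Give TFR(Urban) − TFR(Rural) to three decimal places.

Urban:
  Sum of ASFRs = 0.1228 + 0.1418 + 0.1407 + 0.0686 + 0.0344 + 0.0084 + 0.0013 = 0.5180
  TFR = 5 × 0.5180 = 2.59
Rural:
  Sum of ASFRs = 0.0175 + 0.0731 + 0.2272 + 0.1920 + 0.0850 + 0.0175 + 0.0015 = 0.6138
  TFR = 5 × 0.6138 = 3.069
Difference = 2.59 − 3.069 = -0.479

-0.479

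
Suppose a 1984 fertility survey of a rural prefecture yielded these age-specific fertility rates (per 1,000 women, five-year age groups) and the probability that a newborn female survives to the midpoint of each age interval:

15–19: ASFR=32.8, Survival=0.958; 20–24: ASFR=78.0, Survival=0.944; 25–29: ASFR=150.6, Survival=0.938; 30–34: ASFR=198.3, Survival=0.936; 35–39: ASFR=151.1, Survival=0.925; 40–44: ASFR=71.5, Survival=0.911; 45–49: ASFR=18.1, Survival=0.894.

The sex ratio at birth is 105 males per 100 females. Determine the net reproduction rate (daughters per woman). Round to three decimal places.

1.593

Proportion female at birth = 100 / (100 + 105) = 0.48780.
Weighting each age-specific rate by interval width and survival:
  15–19: 5 × 32.8/1000 × 0.958 = 0.15711
  20–24: 5 × 78.0/1000 × 0.944 = 0.36816
  25–29: 5 × 150.6/1000 × 0.938 = 0.70631
  30–34: 5 × 198.3/1000 × 0.936 = 0.92804
  35–39: 5 × 151.1/1000 × 0.925 = 0.69884
  40–44: 5 × 71.5/1000 × 0.911 = 0.32568
  45–49: 5 × 18.1/1000 × 0.894 = 0.08091
Sum = 3.26505
NRR = 0.48780 × 3.26505 = 1.59269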